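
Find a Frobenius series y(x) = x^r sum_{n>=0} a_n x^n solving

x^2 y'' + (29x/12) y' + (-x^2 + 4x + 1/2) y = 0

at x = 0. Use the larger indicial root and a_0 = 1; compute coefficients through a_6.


Write in Frobenius form y'' + (p(x)/x) y' + (q(x)/x^2) y = 0:
  p(x) = 29/12,  q(x) = -x^2 + 4x + 1/2.
Indicial equation: r(r-1) + (29/12) r + (1/2) = 0 -> roots r_1 = -2/3, r_2 = -3/4.
Take r = r_1 = -2/3. Let y(x) = x^r sum_{n>=0} a_n x^n with a_0 = 1.
Substitute y = x^r sum a_n x^n and match x^{r+n}. The recurrence is
  D(n) a_n + 4 a_{n-1} - 1 a_{n-2} = 0,  where D(n) = (r+n)(r+n-1) + (29/12)(r+n) + (1/2).
  a_n = [-4 a_{n-1} + 1 a_{n-2}] / D(n).
Since the indicial polynomial factors as (r - r_1)(r - r_2), D(n) = (r_1 + n - r_1)(r_1 + n - r_2) = n(n + 1/12).
Evaluating step by step (a_0 = 1):
  n = 1: D(1) = 1(1 + 1/12) = 13/12; numerator = -4(1) = -4; a_1 = (-4)/(13/12) = -48/13
  n = 2: D(2) = 2(2 + 1/12) = 25/6; numerator = -4(-48/13) + 1(1) = 205/13; a_2 = (205/13)/(25/6) = 246/65
  n = 3: D(3) = 3(3 + 1/12) = 37/4; numerator = -4(246/65) + 1(-48/13) = -1224/65; a_3 = (-1224/65)/(37/4) = -4896/2405
  n = 4: D(4) = 4(4 + 1/12) = 49/3; numerator = -4(-4896/2405) + 1(246/65) = 28686/2405; a_4 = (28686/2405)/(49/3) = 12294/16835
  n = 5: D(5) = 5(5 + 1/12) = 305/12; numerator = -4(12294/16835) + 1(-4896/2405) = -83448/16835; a_5 = (-83448/16835)/(305/12) = -16416/84175
  n = 6: D(6) = 6(6 + 1/12) = 73/2; numerator = -4(-16416/84175) + 1(12294/16835) = 18162/12025; a_6 = (18162/12025)/(73/2) = 36324/877825

r = -2/3; a_0 = 1; a_1 = -48/13; a_2 = 246/65; a_3 = -4896/2405; a_4 = 12294/16835; a_5 = -16416/84175; a_6 = 36324/877825


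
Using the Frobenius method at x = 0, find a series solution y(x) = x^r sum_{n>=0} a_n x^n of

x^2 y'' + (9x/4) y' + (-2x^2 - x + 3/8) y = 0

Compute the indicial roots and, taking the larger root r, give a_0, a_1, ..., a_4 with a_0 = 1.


Write in Frobenius form y'' + (p(x)/x) y' + (q(x)/x^2) y = 0:
  p(x) = 9/4,  q(x) = -2x^2 - x + 3/8.
Indicial equation: r(r-1) + (9/4) r + (3/8) = 0 -> roots r_1 = -1/2, r_2 = -3/4.
Take r = r_1 = -1/2. Let y(x) = x^r sum_{n>=0} a_n x^n with a_0 = 1.
Substitute y = x^r sum a_n x^n and match x^{r+n}. The recurrence is
  D(n) a_n - 1 a_{n-1} - 2 a_{n-2} = 0,  where D(n) = (r+n)(r+n-1) + (9/4)(r+n) + (3/8).
  a_n = [1 a_{n-1} + 2 a_{n-2}] / D(n).
Since the indicial polynomial factors as (r - r_1)(r - r_2), D(n) = (r_1 + n - r_1)(r_1 + n - r_2) = n(n + 1/4).
Evaluating step by step (a_0 = 1):
  n = 1: D(1) = 1(1 + 1/4) = 5/4; numerator = 1(1) = 1; a_1 = (1)/(5/4) = 4/5
  n = 2: D(2) = 2(2 + 1/4) = 9/2; numerator = 1(4/5) + 2(1) = 14/5; a_2 = (14/5)/(9/2) = 28/45
  n = 3: D(3) = 3(3 + 1/4) = 39/4; numerator = 1(28/45) + 2(4/5) = 20/9; a_3 = (20/9)/(39/4) = 80/351
  n = 4: D(4) = 4(4 + 1/4) = 17; numerator = 1(80/351) + 2(28/45) = 2584/1755; a_4 = (2584/1755)/(17) = 152/1755

r = -1/2; a_0 = 1; a_1 = 4/5; a_2 = 28/45; a_3 = 80/351; a_4 = 152/1755


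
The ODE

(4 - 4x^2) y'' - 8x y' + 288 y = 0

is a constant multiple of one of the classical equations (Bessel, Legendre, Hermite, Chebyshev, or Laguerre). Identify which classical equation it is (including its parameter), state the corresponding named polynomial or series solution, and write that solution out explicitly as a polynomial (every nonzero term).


All three coefficients share the factor 4; dividing through by 4 gives  (1 - x^2) y'' - 2x y' + 72 y = 0.
This matches the Legendre equation (1 - x^2) y'' - 2x y' + n(n+1) y = 0 (note the -2x y' term) with n(n+1) = 72, so n = 8; the polynomial solution is P_8(x).
With y = sum_k a_k x^k, matching x^k gives (k+2)(k+1) a_{k+2} = [k(k+1) - n(n+1)] a_k = (k - 8)(k + 9) a_k. The right side vanishes at k = 8, so the series with the parity of 8 terminates at degree 8.
Standard normalization (P_n(1) = 1): leading coefficient (2n)!/(2^n (n!)^2) = 20922789888000/(256*1625702400) = 6435/128, so a_8 = 6435/128. Work downward with a_k = (k+1)(k+2) a_{k+2} / ((k - 8)(k + 9)):
  a_6 = (7)(8)(6435/128) / ((6 - 8)(6 + 9)) = (45045/16)/(-30) = -3003/32
  a_4 = (5)(6)(-3003/32) / ((4 - 8)(4 + 9)) = (-45045/16)/(-52) = 3465/64
  a_2 = (3)(4)(3465/64) / ((2 - 8)(2 + 9)) = (10395/16)/(-66) = -315/32
  a_0 = (1)(2)(-315/32) / ((0 - 8)(0 + 9)) = (-315/16)/(-72) = 35/128
Hence P_8(x) = 6435 x^8/128 - 3003 x^6/32 + 3465 x^4/64 - 315 x^2/32 + 35/128.

P_8(x); series = 6435 x^8/128 - 3003 x^6/32 + 3465 x^4/64 - 315 x^2/32 + 35/128


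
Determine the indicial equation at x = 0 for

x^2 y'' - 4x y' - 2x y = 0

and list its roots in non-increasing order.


Divide by x^2 to reach normal form y'' + P_1(x) y' + P_2(x) y = 0 with P_1(x) = -4/x and P_2(x) = -2/x.
x = 0 is a singular point because the y'-coefficient -4/x has a pole at x = 0 and the y-coefficient -2/x has a pole at x = 0.
It is a regular singular point because x P_1(x) = p(x) = -4 and x^2 P_2(x) = q(x) = -2x are polynomials, hence analytic at x = 0.
p(0) = -4,  q(0) = 0.
Indicial equation: r(r-1) + p(0) r + q(0) = 0, i.e. r^2 + (p(0) - 1) r + q(0) = 0, i.e. r^2 - 5 r = 0.
Discriminant: (-5)^2 - 4(0) = 25, so r = (5 ± 5)/2.
Solving: r_1 = 5, r_2 = 0.

indicial: r^2 - 5 r = 0; roots r_1 = 5, r_2 = 0


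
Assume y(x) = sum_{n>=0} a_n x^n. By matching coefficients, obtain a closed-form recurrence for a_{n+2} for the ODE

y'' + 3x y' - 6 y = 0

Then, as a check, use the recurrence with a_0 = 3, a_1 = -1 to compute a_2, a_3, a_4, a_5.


Substitute y = sum_n a_n x^n.
y''(x) has coefficient (n+2)(n+1) a_{n+2} at x^n;
3 x y'(x) has coefficient 3 n a_n at x^n (shift);
-6 y(x) has coefficient -6 a_n at x^n.
Matching x^n: (n+2)(n+1) a_{n+2} + (3n - 6) a_n = 0.
Thus a_{n+2} = (-3n + 6) / ((n+1)(n+2)) * a_n.

Check with a_0 = 3, a_1 = -1 (apply the recurrence for n = 0, 1, 2, 3): a_0 = 3, a_1 = -1, a_2 = 9, a_3 = -1/2, a_4 = 0, a_5 = 3/40.

a_(n+2) = (-3n + 6) / ((n+1)(n+2)) * a_n; check: a_0 = 3, a_1 = -1, a_2 = 9, a_3 = -1/2, a_4 = 0, a_5 = 3/40


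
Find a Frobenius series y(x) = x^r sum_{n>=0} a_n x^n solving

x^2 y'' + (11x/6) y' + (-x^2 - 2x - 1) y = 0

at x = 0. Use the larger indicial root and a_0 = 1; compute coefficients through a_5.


Write in Frobenius form y'' + (p(x)/x) y' + (q(x)/x^2) y = 0:
  p(x) = 11/6,  q(x) = -x^2 - 2x - 1.
Indicial equation: r(r-1) + (11/6) r + (-1) = 0 -> roots r_1 = 2/3, r_2 = -3/2.
Take r = r_1 = 2/3. Let y(x) = x^r sum_{n>=0} a_n x^n with a_0 = 1.
Substitute y = x^r sum a_n x^n and match x^{r+n}. The recurrence is
  D(n) a_n - 2 a_{n-1} - 1 a_{n-2} = 0,  where D(n) = (r+n)(r+n-1) + (11/6)(r+n) + (-1).
  a_n = [2 a_{n-1} + 1 a_{n-2}] / D(n).
Since the indicial polynomial factors as (r - r_1)(r - r_2), D(n) = (r_1 + n - r_1)(r_1 + n - r_2) = n(n + 13/6).
Evaluating step by step (a_0 = 1):
  n = 1: D(1) = 1(1 + 13/6) = 19/6; numerator = 2(1) = 2; a_1 = (2)/(19/6) = 12/19
  n = 2: D(2) = 2(2 + 13/6) = 25/3; numerator = 2(12/19) + 1(1) = 43/19; a_2 = (43/19)/(25/3) = 129/475
  n = 3: D(3) = 3(3 + 13/6) = 31/2; numerator = 2(129/475) + 1(12/19) = 558/475; a_3 = (558/475)/(31/2) = 36/475
  n = 4: D(4) = 4(4 + 13/6) = 74/3; numerator = 2(36/475) + 1(129/475) = 201/475; a_4 = (201/475)/(74/3) = 603/35150
  n = 5: D(5) = 5(5 + 13/6) = 215/6; numerator = 2(603/35150) + 1(36/475) = 387/3515; a_5 = (387/3515)/(215/6) = 54/17575

r = 2/3; a_0 = 1; a_1 = 12/19; a_2 = 129/475; a_3 = 36/475; a_4 = 603/35150; a_5 = 54/17575


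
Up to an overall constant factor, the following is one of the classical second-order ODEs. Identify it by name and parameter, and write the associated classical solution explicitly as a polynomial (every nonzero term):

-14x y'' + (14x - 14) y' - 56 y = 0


All three coefficients share the factor -14; dividing through by -14 gives  x y'' + (1 - x) y' + 4 y = 0.
This matches the Laguerre equation x y'' + (1 - x) y' + n y = 0 with n = 4; the polynomial solution is L_4(x).
With y = sum_k a_k x^k, matching x^k gives (k+1)k a_{k+1} + (k+1) a_{k+1} - k a_k + n a_k = 0, i.e. (k+1)^2 a_{k+1} = (k - n) a_k = (k - 4) a_k. The right side vanishes at k = 4, so the series terminates at degree 4.
Standard normalization L_n(0) = 1 gives a_0 = 1. Work upward with a_{k+1} = (k - 4) a_k / (k+1)^2:
  a_1 = (0 - 4)(1) / 1^2 = -4/1 = -4
  a_2 = (1 - 4)(-4) / 2^2 = 12/4 = 3
  a_3 = (2 - 4)(3) / 3^2 = -6/9 = -2/3
  a_4 = (3 - 4)(-2/3) / 4^2 = (2/3)/16 = 1/24
Hence L_4(x) = x^4/24 - 2 x^3/3 + 3 x^2 - 4 x + 1.

L_4(x); series = x^4/24 - 2 x^3/3 + 3 x^2 - 4 x + 1


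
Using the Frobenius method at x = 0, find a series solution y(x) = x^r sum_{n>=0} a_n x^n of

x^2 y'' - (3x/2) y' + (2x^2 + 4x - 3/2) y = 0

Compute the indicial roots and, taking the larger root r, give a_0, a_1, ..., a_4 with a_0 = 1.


Write in Frobenius form y'' + (p(x)/x) y' + (q(x)/x^2) y = 0:
  p(x) = -3/2,  q(x) = 2x^2 + 4x - 3/2.
Indicial equation: r(r-1) + (-3/2) r + (-3/2) = 0 -> roots r_1 = 3, r_2 = -1/2.
Take r = r_1 = 3. Let y(x) = x^r sum_{n>=0} a_n x^n with a_0 = 1.
Substitute y = x^r sum a_n x^n and match x^{r+n}. The recurrence is
  D(n) a_n + 4 a_{n-1} + 2 a_{n-2} = 0,  where D(n) = (r+n)(r+n-1) + (-3/2)(r+n) + (-3/2).
  a_n = [-4 a_{n-1} - 2 a_{n-2}] / D(n).
Since the indicial polynomial factors as (r - r_1)(r - r_2), D(n) = (r_1 + n - r_1)(r_1 + n - r_2) = n(n + 7/2).
Evaluating step by step (a_0 = 1):
  n = 1: D(1) = 1(1 + 7/2) = 9/2; numerator = -4(1) = -4; a_1 = (-4)/(9/2) = -8/9
  n = 2: D(2) = 2(2 + 7/2) = 11; numerator = -4(-8/9) - 2(1) = 14/9; a_2 = (14/9)/(11) = 14/99
  n = 3: D(3) = 3(3 + 7/2) = 39/2; numerator = -4(14/99) - 2(-8/9) = 40/33; a_3 = (40/33)/(39/2) = 80/1287
  n = 4: D(4) = 4(4 + 7/2) = 30; numerator = -4(80/1287) - 2(14/99) = -76/143; a_4 = (-76/143)/(30) = -38/2145

r = 3; a_0 = 1; a_1 = -8/9; a_2 = 14/99; a_3 = 80/1287; a_4 = -38/2145


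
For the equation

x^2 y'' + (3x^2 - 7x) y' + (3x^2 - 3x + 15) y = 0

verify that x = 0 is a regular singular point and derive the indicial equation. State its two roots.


Divide by x^2 to reach normal form y'' + P_1(x) y' + P_2(x) y = 0 with P_1(x) = 3 - 7/x and P_2(x) = 3 - 3/x + 15/x^2.
x = 0 is a singular point because the y'-coefficient 3 - 7/x has a pole at x = 0 and the y-coefficient 3 - 3/x + 15/x^2 has a pole at x = 0.
It is a regular singular point because x P_1(x) = p(x) = 3x - 7 and x^2 P_2(x) = q(x) = 3x^2 - 3x + 15 are polynomials, hence analytic at x = 0.
p(0) = -7,  q(0) = 15.
Indicial equation: r(r-1) + p(0) r + q(0) = 0, i.e. r^2 + (p(0) - 1) r + q(0) = 0, i.e. r^2 - 8 r + 15 = 0.
Discriminant: (-8)^2 - 4(15) = 4, so r = (8 ± 2)/2.
Solving: r_1 = 5, r_2 = 3.

indicial: r^2 - 8 r + 15 = 0; roots r_1 = 5, r_2 = 3


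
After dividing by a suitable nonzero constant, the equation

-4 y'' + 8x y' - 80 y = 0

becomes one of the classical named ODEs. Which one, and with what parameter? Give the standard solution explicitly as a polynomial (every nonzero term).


All three coefficients share the factor -4; dividing through by -4 gives  y'' - 2x y' + 20 y = 0.
This matches the Hermite equation y'' - 2x y' + 2n y = 0 with 2n = 20, so n = 10; the polynomial solution is H_10(x).
With y = sum_k a_k x^k, matching x^k gives (k+2)(k+1) a_{k+2} = 2(k - n) a_k = 2(k - 10) a_k. The right side vanishes at k = 10, so the series with the parity of 10 terminates at degree 10.
Standard normalization: leading coefficient of H_n is 2^n, so a_10 = 2^10 = 1024. Work downward with a_k = (k+1)(k+2) a_{k+2} / (2(k - n)):
  a_8 = (9)(10)(1024) / (2(8 - 10)) = 92160/(-4) = -23040
  a_6 = (7)(8)(-23040) / (2(6 - 10)) = -1290240/(-8) = 161280
  a_4 = (5)(6)(161280) / (2(4 - 10)) = 4838400/(-12) = -403200
  a_2 = (3)(4)(-403200) / (2(2 - 10)) = -4838400/(-16) = 302400
  a_0 = (1)(2)(302400) / (2(0 - 10)) = 604800/(-20) = -30240
Hence H_10(x) = 1024 x^10 - 23040 x^8 + 161280 x^6 - 403200 x^4 + 302400 x^2 - 30240.

H_10(x); series = 1024 x^10 - 23040 x^8 + 161280 x^6 - 403200 x^4 + 302400 x^2 - 30240


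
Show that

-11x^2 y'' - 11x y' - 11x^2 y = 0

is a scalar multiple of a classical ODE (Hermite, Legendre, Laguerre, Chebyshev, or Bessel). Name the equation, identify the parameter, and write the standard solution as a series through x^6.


All three coefficients share the factor -11; dividing through by -11 gives  x^2 y'' + x y' + x^2 y = 0.
This matches the Bessel equation x^2 y'' + x y' + (x^2 - nu^2) y = 0 with nu^2 = 0, so nu = 0; the solution bounded at x = 0 is J_0(x).
Frobenius at x = 0: indicial roots ±nu; for r = nu the recurrence k(k + 2nu) c_k = -c_{k-2} gives the standard series J_nu(x) = sum_{k>=0} (-1)^k / (k! (k+nu)!) (x/2)^(2k+nu). Evaluate the first 4 terms:
  k = 0: (-1)^0 / (0! * 0! * 2^0) x^0 = 1/(1*1*1) x^0 = (1) x^0
  k = 1: (-1)^1 / (1! * 1! * 2^2) x^2 = -1/(1*1*4) x^2 = (-1/4) x^2
  k = 2: (-1)^2 / (2! * 2! * 2^4) x^4 = 1/(2*2*16) x^4 = (1/64) x^4
  k = 3: (-1)^3 / (3! * 3! * 2^6) x^6 = -1/(6*6*64) x^6 = (-1/2304) x^6
Hence J_0(x) = -x^6/2304 + x^4/64 - x^2/4 + 1 + ....

J_0(x); series = -x^6/2304 + x^4/64 - x^2/4 + 1


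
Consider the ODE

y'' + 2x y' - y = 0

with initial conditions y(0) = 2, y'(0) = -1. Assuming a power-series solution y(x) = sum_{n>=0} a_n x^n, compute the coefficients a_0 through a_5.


Ansatz: y(x) = sum_{n>=0} a_n x^n, so y'(x) = sum_{n>=1} n a_n x^(n-1) and y''(x) = sum_{n>=2} n(n-1) a_n x^(n-2).
Substitute into P(x) y'' + Q(x) y' + R(x) y = 0 with P(x) = 1, Q(x) = 2x, R(x) = -1, and match powers of x.
Initial conditions: a_0 = 2, a_1 = -1.
Setting the coefficient of each power of x to zero and solving order by order (substituting the coefficients already found):
  x^0: 2 a_2 - a_0 = 0  ->  2 a_2 = a_0 = 2  ->  a_2 = 1
  x^1: 6 a_3 + a_1 = 0  ->  6 a_3 = -a_1 = 1  ->  a_3 = 1/6
  x^2: 12 a_4 + 3 a_2 = 0  ->  12 a_4 = -3 a_2 = -3  ->  a_4 = -1/4
  x^3: 20 a_5 + 5 a_3 = 0  ->  20 a_5 = -5 a_3 = -5/6  ->  a_5 = -1/24
Truncated series: y(x) = 2 - x + x^2 + (1/6) x^3 - (1/4) x^4 - (1/24) x^5 + O(x^6).

a_0 = 2; a_1 = -1; a_2 = 1; a_3 = 1/6; a_4 = -1/4; a_5 = -1/24


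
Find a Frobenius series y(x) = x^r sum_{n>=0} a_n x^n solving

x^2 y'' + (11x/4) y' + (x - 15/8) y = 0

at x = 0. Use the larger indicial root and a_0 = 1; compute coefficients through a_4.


Write in Frobenius form y'' + (p(x)/x) y' + (q(x)/x^2) y = 0:
  p(x) = 11/4,  q(x) = x - 15/8.
Indicial equation: r(r-1) + (11/4) r + (-15/8) = 0 -> roots r_1 = 3/4, r_2 = -5/2.
Take r = r_1 = 3/4. Let y(x) = x^r sum_{n>=0} a_n x^n with a_0 = 1.
Substitute y = x^r sum a_n x^n and match x^{r+n}. The recurrence is
  D(n) a_n + 1 a_{n-1} = 0,  where D(n) = (r+n)(r+n-1) + (11/4)(r+n) + (-15/8).
  a_n = -1 / D(n) * a_{n-1}.
Since the indicial polynomial factors as (r - r_1)(r - r_2), D(n) = (r_1 + n - r_1)(r_1 + n - r_2) = n(n + 13/4).
Evaluating step by step (a_0 = 1):
  n = 1: D(1) = 1(1 + 13/4) = 17/4; numerator = -1(1) = -1; a_1 = (-1)/(17/4) = -4/17
  n = 2: D(2) = 2(2 + 13/4) = 21/2; numerator = -1(-4/17) = 4/17; a_2 = (4/17)/(21/2) = 8/357
  n = 3: D(3) = 3(3 + 13/4) = 75/4; numerator = -1(8/357) = -8/357; a_3 = (-8/357)/(75/4) = -32/26775
  n = 4: D(4) = 4(4 + 13/4) = 29; numerator = -1(-32/26775) = 32/26775; a_4 = (32/26775)/(29) = 32/776475

r = 3/4; a_0 = 1; a_1 = -4/17; a_2 = 8/357; a_3 = -32/26775; a_4 = 32/776475


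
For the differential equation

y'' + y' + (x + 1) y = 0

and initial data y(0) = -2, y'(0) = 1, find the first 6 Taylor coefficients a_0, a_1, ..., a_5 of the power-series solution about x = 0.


Ansatz: y(x) = sum_{n>=0} a_n x^n, so y'(x) = sum_{n>=1} n a_n x^(n-1) and y''(x) = sum_{n>=2} n(n-1) a_n x^(n-2).
Substitute into P(x) y'' + Q(x) y' + R(x) y = 0 with P(x) = 1, Q(x) = 1, R(x) = x + 1, and match powers of x.
Initial conditions: a_0 = -2, a_1 = 1.
Setting the coefficient of each power of x to zero and solving order by order (substituting the coefficients already found):
  x^0: 2 a_2 + a_1 + a_0 = 0  ->  2 a_2 = -a_1 - a_0 = 1  ->  a_2 = 1/2
  x^1: 6 a_3 + 2 a_2 + a_1 + a_0 = 0  ->  6 a_3 = -2 a_2 - a_1 - a_0 = 0  ->  a_3 = 0
  x^2: 12 a_4 + 3 a_3 + a_2 + a_1 = 0  ->  12 a_4 = -3 a_3 - a_2 - a_1 = -3/2  ->  a_4 = -1/8
  x^3: 20 a_5 + 4 a_4 + a_3 + a_2 = 0  ->  20 a_5 = -4 a_4 - a_3 - a_2 = 0  ->  a_5 = 0
Truncated series: y(x) = -2 + x + (1/2) x^2 - (1/8) x^4 + O(x^6).

a_0 = -2; a_1 = 1; a_2 = 1/2; a_3 = 0; a_4 = -1/8; a_5 = 0


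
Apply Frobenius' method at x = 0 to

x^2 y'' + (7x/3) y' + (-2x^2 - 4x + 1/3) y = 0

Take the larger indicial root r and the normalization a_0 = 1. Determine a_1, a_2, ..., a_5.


Write in Frobenius form y'' + (p(x)/x) y' + (q(x)/x^2) y = 0:
  p(x) = 7/3,  q(x) = -2x^2 - 4x + 1/3.
Indicial equation: r(r-1) + (7/3) r + (1/3) = 0 -> roots r_1 = -1/3, r_2 = -1.
Take r = r_1 = -1/3. Let y(x) = x^r sum_{n>=0} a_n x^n with a_0 = 1.
Substitute y = x^r sum a_n x^n and match x^{r+n}. The recurrence is
  D(n) a_n - 4 a_{n-1} - 2 a_{n-2} = 0,  where D(n) = (r+n)(r+n-1) + (7/3)(r+n) + (1/3).
  a_n = [4 a_{n-1} + 2 a_{n-2}] / D(n).
Since the indicial polynomial factors as (r - r_1)(r - r_2), D(n) = (r_1 + n - r_1)(r_1 + n - r_2) = n(n + 2/3).
Evaluating step by step (a_0 = 1):
  n = 1: D(1) = 1(1 + 2/3) = 5/3; numerator = 4(1) = 4; a_1 = (4)/(5/3) = 12/5
  n = 2: D(2) = 2(2 + 2/3) = 16/3; numerator = 4(12/5) + 2(1) = 58/5; a_2 = (58/5)/(16/3) = 87/40
  n = 3: D(3) = 3(3 + 2/3) = 11; numerator = 4(87/40) + 2(12/5) = 27/2; a_3 = (27/2)/(11) = 27/22
  n = 4: D(4) = 4(4 + 2/3) = 56/3; numerator = 4(27/22) + 2(87/40) = 2037/220; a_4 = (2037/220)/(56/3) = 873/1760
  n = 5: D(5) = 5(5 + 2/3) = 85/3; numerator = 4(873/1760) + 2(27/22) = 1953/440; a_5 = (1953/440)/(85/3) = 5859/37400

r = -1/3; a_0 = 1; a_1 = 12/5; a_2 = 87/40; a_3 = 27/22; a_4 = 873/1760; a_5 = 5859/37400


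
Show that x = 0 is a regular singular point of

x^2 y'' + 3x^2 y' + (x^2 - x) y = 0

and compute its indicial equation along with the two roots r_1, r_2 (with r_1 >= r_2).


Divide by x^2 to reach normal form y'' + P_1(x) y' + P_2(x) y = 0 with P_1(x) = 3 and P_2(x) = 1 - 1/x.
x = 0 is a singular point because the y-coefficient 1 - 1/x has a pole at x = 0.
It is a regular singular point because x P_1(x) = p(x) = 3x and x^2 P_2(x) = q(x) = x^2 - x are polynomials, hence analytic at x = 0.
p(0) = 0,  q(0) = 0.
Indicial equation: r(r-1) + p(0) r + q(0) = 0, i.e. r^2 + (p(0) - 1) r + q(0) = 0, i.e. r^2 - 1 r = 0.
Discriminant: (-1)^2 - 4(0) = 1, so r = (1 ± 1)/2.
Solving: r_1 = 1, r_2 = 0.

indicial: r^2 - 1 r = 0; roots r_1 = 1, r_2 = 0


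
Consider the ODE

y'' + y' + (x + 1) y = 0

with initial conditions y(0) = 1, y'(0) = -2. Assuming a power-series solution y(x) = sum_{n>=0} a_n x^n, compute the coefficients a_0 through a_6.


Ansatz: y(x) = sum_{n>=0} a_n x^n, so y'(x) = sum_{n>=1} n a_n x^(n-1) and y''(x) = sum_{n>=2} n(n-1) a_n x^(n-2).
Substitute into P(x) y'' + Q(x) y' + R(x) y = 0 with P(x) = 1, Q(x) = 1, R(x) = x + 1, and match powers of x.
Initial conditions: a_0 = 1, a_1 = -2.
Setting the coefficient of each power of x to zero and solving order by order (substituting the coefficients already found):
  x^0: 2 a_2 + a_1 + a_0 = 0  ->  2 a_2 = -a_1 - a_0 = 1  ->  a_2 = 1/2
  x^1: 6 a_3 + 2 a_2 + a_1 + a_0 = 0  ->  6 a_3 = -2 a_2 - a_1 - a_0 = 0  ->  a_3 = 0
  x^2: 12 a_4 + 3 a_3 + a_2 + a_1 = 0  ->  12 a_4 = -3 a_3 - a_2 - a_1 = 3/2  ->  a_4 = 1/8
  x^3: 20 a_5 + 4 a_4 + a_3 + a_2 = 0  ->  20 a_5 = -4 a_4 - a_3 - a_2 = -1  ->  a_5 = -1/20
  x^4: 30 a_6 + 5 a_5 + a_4 + a_3 = 0  ->  30 a_6 = -5 a_5 - a_4 - a_3 = 1/8  ->  a_6 = 1/240
Truncated series: y(x) = 1 - 2 x + (1/2) x^2 + (1/8) x^4 - (1/20) x^5 + (1/240) x^6 + O(x^7).

a_0 = 1; a_1 = -2; a_2 = 1/2; a_3 = 0; a_4 = 1/8; a_5 = -1/20; a_6 = 1/240


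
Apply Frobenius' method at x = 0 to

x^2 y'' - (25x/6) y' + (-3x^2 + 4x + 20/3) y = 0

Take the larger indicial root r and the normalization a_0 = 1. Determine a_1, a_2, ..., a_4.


Write in Frobenius form y'' + (p(x)/x) y' + (q(x)/x^2) y = 0:
  p(x) = -25/6,  q(x) = -3x^2 + 4x + 20/3.
Indicial equation: r(r-1) + (-25/6) r + (20/3) = 0 -> roots r_1 = 8/3, r_2 = 5/2.
Take r = r_1 = 8/3. Let y(x) = x^r sum_{n>=0} a_n x^n with a_0 = 1.
Substitute y = x^r sum a_n x^n and match x^{r+n}. The recurrence is
  D(n) a_n + 4 a_{n-1} - 3 a_{n-2} = 0,  where D(n) = (r+n)(r+n-1) + (-25/6)(r+n) + (20/3).
  a_n = [-4 a_{n-1} + 3 a_{n-2}] / D(n).
Since the indicial polynomial factors as (r - r_1)(r - r_2), D(n) = (r_1 + n - r_1)(r_1 + n - r_2) = n(n + 1/6).
Evaluating step by step (a_0 = 1):
  n = 1: D(1) = 1(1 + 1/6) = 7/6; numerator = -4(1) = -4; a_1 = (-4)/(7/6) = -24/7
  n = 2: D(2) = 2(2 + 1/6) = 13/3; numerator = -4(-24/7) + 3(1) = 117/7; a_2 = (117/7)/(13/3) = 27/7
  n = 3: D(3) = 3(3 + 1/6) = 19/2; numerator = -4(27/7) + 3(-24/7) = -180/7; a_3 = (-180/7)/(19/2) = -360/133
  n = 4: D(4) = 4(4 + 1/6) = 50/3; numerator = -4(-360/133) + 3(27/7) = 2979/133; a_4 = (2979/133)/(50/3) = 8937/6650

r = 8/3; a_0 = 1; a_1 = -24/7; a_2 = 27/7; a_3 = -360/133; a_4 = 8937/6650


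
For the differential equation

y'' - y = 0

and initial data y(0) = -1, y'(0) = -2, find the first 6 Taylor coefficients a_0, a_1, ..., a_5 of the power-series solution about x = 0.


Ansatz: y(x) = sum_{n>=0} a_n x^n, so y'(x) = sum_{n>=1} n a_n x^(n-1) and y''(x) = sum_{n>=2} n(n-1) a_n x^(n-2).
Substitute into P(x) y'' + Q(x) y' + R(x) y = 0 with P(x) = 1, Q(x) = 0, R(x) = -1, and match powers of x.
Initial conditions: a_0 = -1, a_1 = -2.
Setting the coefficient of each power of x to zero and solving order by order (substituting the coefficients already found):
  x^0: 2 a_2 - a_0 = 0  ->  2 a_2 = a_0 = -1  ->  a_2 = -1/2
  x^1: 6 a_3 - a_1 = 0  ->  6 a_3 = a_1 = -2  ->  a_3 = -1/3
  x^2: 12 a_4 - a_2 = 0  ->  12 a_4 = a_2 = -1/2  ->  a_4 = -1/24
  x^3: 20 a_5 - a_3 = 0  ->  20 a_5 = a_3 = -1/3  ->  a_5 = -1/60
Truncated series: y(x) = -1 - 2 x - (1/2) x^2 - (1/3) x^3 - (1/24) x^4 - (1/60) x^5 + O(x^6).

a_0 = -1; a_1 = -2; a_2 = -1/2; a_3 = -1/3; a_4 = -1/24; a_5 = -1/60


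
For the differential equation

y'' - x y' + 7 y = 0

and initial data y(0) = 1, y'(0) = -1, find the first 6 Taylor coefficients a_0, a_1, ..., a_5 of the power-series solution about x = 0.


Ansatz: y(x) = sum_{n>=0} a_n x^n, so y'(x) = sum_{n>=1} n a_n x^(n-1) and y''(x) = sum_{n>=2} n(n-1) a_n x^(n-2).
Substitute into P(x) y'' + Q(x) y' + R(x) y = 0 with P(x) = 1, Q(x) = -x, R(x) = 7, and match powers of x.
Initial conditions: a_0 = 1, a_1 = -1.
Setting the coefficient of each power of x to zero and solving order by order (substituting the coefficients already found):
  x^0: 2 a_2 + 7 a_0 = 0  ->  2 a_2 = -7 a_0 = -7  ->  a_2 = -7/2
  x^1: 6 a_3 + 6 a_1 = 0  ->  6 a_3 = -6 a_1 = 6  ->  a_3 = 1
  x^2: 12 a_4 + 5 a_2 = 0  ->  12 a_4 = -5 a_2 = 35/2  ->  a_4 = 35/24
  x^3: 20 a_5 + 4 a_3 = 0  ->  20 a_5 = -4 a_3 = -4  ->  a_5 = -1/5
Truncated series: y(x) = 1 - x - (7/2) x^2 + x^3 + (35/24) x^4 - (1/5) x^5 + O(x^6).

a_0 = 1; a_1 = -1; a_2 = -7/2; a_3 = 1; a_4 = 35/24; a_5 = -1/5


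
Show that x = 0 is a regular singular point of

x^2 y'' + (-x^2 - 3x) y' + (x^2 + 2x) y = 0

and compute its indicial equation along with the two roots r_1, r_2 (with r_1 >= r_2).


Divide by x^2 to reach normal form y'' + P_1(x) y' + P_2(x) y = 0 with P_1(x) = -1 - 3/x and P_2(x) = 1 + 2/x.
x = 0 is a singular point because the y'-coefficient -1 - 3/x has a pole at x = 0 and the y-coefficient 1 + 2/x has a pole at x = 0.
It is a regular singular point because x P_1(x) = p(x) = -x - 3 and x^2 P_2(x) = q(x) = x^2 + 2x are polynomials, hence analytic at x = 0.
p(0) = -3,  q(0) = 0.
Indicial equation: r(r-1) + p(0) r + q(0) = 0, i.e. r^2 + (p(0) - 1) r + q(0) = 0, i.e. r^2 - 4 r = 0.
Discriminant: (-4)^2 - 4(0) = 16, so r = (4 ± 4)/2.
Solving: r_1 = 4, r_2 = 0.

indicial: r^2 - 4 r = 0; roots r_1 = 4, r_2 = 0


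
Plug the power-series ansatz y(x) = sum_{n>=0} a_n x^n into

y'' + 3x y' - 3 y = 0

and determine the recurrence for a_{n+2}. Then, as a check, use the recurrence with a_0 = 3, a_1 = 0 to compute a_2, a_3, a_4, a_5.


Substitute y = sum_n a_n x^n.
y''(x) has coefficient (n+2)(n+1) a_{n+2} at x^n;
3 x y'(x) has coefficient 3 n a_n at x^n (shift);
-3 y(x) has coefficient -3 a_n at x^n.
Matching x^n: (n+2)(n+1) a_{n+2} + (3n - 3) a_n = 0.
Thus a_{n+2} = (-3n + 3) / ((n+1)(n+2)) * a_n.

Check with a_0 = 3, a_1 = 0 (apply the recurrence for n = 0, 1, 2, 3): a_0 = 3, a_1 = 0, a_2 = 9/2, a_3 = 0, a_4 = -9/8, a_5 = 0.

a_(n+2) = (-3n + 3) / ((n+1)(n+2)) * a_n; check: a_0 = 3, a_1 = 0, a_2 = 9/2, a_3 = 0, a_4 = -9/8, a_5 = 0


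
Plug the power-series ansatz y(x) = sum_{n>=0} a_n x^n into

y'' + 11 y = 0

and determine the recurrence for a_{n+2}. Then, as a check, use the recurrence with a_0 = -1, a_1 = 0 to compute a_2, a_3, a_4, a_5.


Substitute y = sum_n a_n x^n into y'' + (const) y = 0.
y''(x) = sum_{n>=0} (n+2)(n+1) a_{n+2} x^n.
The ODE becomes sum_n [(n+2)(n+1) a_{n+2} + 11 a_n] x^n = 0.
Setting each coefficient to zero gives the recurrence:
  (n+2)(n+1) a_{n+2} + 11 a_n = 0,
  a_{n+2} = -11 / ((n+1)(n+2)) a_n.

Check with a_0 = -1, a_1 = 0 (apply the recurrence for n = 0, 1, 2, 3): a_0 = -1, a_1 = 0, a_2 = 11/2, a_3 = 0, a_4 = -121/24, a_5 = 0.

a_{n+2} = -11/((n+1)(n+2)) * a_n; check: a_0 = -1, a_1 = 0, a_2 = 11/2, a_3 = 0, a_4 = -121/24, a_5 = 0


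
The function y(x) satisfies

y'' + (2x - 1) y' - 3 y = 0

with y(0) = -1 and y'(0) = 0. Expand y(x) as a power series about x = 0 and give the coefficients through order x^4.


Ansatz: y(x) = sum_{n>=0} a_n x^n, so y'(x) = sum_{n>=1} n a_n x^(n-1) and y''(x) = sum_{n>=2} n(n-1) a_n x^(n-2).
Substitute into P(x) y'' + Q(x) y' + R(x) y = 0 with P(x) = 1, Q(x) = 2x - 1, R(x) = -3, and match powers of x.
Initial conditions: a_0 = -1, a_1 = 0.
Setting the coefficient of each power of x to zero and solving order by order (substituting the coefficients already found):
  x^0: 2 a_2 - a_1 - 3 a_0 = 0  ->  2 a_2 = a_1 + 3 a_0 = -3  ->  a_2 = -3/2
  x^1: 6 a_3 - 2 a_2 - a_1 = 0  ->  6 a_3 = 2 a_2 + a_1 = -3  ->  a_3 = -1/2
  x^2: 12 a_4 - 3 a_3 + a_2 = 0  ->  12 a_4 = 3 a_3 - a_2 = 0  ->  a_4 = 0
Truncated series: y(x) = -1 - (3/2) x^2 - (1/2) x^3 + O(x^5).

a_0 = -1; a_1 = 0; a_2 = -3/2; a_3 = -1/2; a_4 = 0


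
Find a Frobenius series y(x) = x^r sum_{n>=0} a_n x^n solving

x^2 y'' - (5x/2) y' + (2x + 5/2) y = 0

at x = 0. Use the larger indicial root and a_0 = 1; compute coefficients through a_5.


Write in Frobenius form y'' + (p(x)/x) y' + (q(x)/x^2) y = 0:
  p(x) = -5/2,  q(x) = 2x + 5/2.
Indicial equation: r(r-1) + (-5/2) r + (5/2) = 0 -> roots r_1 = 5/2, r_2 = 1.
Take r = r_1 = 5/2. Let y(x) = x^r sum_{n>=0} a_n x^n with a_0 = 1.
Substitute y = x^r sum a_n x^n and match x^{r+n}. The recurrence is
  D(n) a_n + 2 a_{n-1} = 0,  where D(n) = (r+n)(r+n-1) + (-5/2)(r+n) + (5/2).
  a_n = -2 / D(n) * a_{n-1}.
Since the indicial polynomial factors as (r - r_1)(r - r_2), D(n) = (r_1 + n - r_1)(r_1 + n - r_2) = n(n + 3/2).
Evaluating step by step (a_0 = 1):
  n = 1: D(1) = 1(1 + 3/2) = 5/2; numerator = -2(1) = -2; a_1 = (-2)/(5/2) = -4/5
  n = 2: D(2) = 2(2 + 3/2) = 7; numerator = -2(-4/5) = 8/5; a_2 = (8/5)/(7) = 8/35
  n = 3: D(3) = 3(3 + 3/2) = 27/2; numerator = -2(8/35) = -16/35; a_3 = (-16/35)/(27/2) = -32/945
  n = 4: D(4) = 4(4 + 3/2) = 22; numerator = -2(-32/945) = 64/945; a_4 = (64/945)/(22) = 32/10395
  n = 5: D(5) = 5(5 + 3/2) = 65/2; numerator = -2(32/10395) = -64/10395; a_5 = (-64/10395)/(65/2) = -128/675675

r = 5/2; a_0 = 1; a_1 = -4/5; a_2 = 8/35; a_3 = -32/945; a_4 = 32/10395; a_5 = -128/675675


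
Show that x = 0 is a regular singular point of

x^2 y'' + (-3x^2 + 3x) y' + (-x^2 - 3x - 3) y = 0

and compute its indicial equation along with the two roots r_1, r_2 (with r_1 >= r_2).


Divide by x^2 to reach normal form y'' + P_1(x) y' + P_2(x) y = 0 with P_1(x) = -3 + 3/x and P_2(x) = -1 - 3/x - 3/x^2.
x = 0 is a singular point because the y'-coefficient -3 + 3/x has a pole at x = 0 and the y-coefficient -1 - 3/x - 3/x^2 has a pole at x = 0.
It is a regular singular point because x P_1(x) = p(x) = 3 - 3x and x^2 P_2(x) = q(x) = -x^2 - 3x - 3 are polynomials, hence analytic at x = 0.
p(0) = 3,  q(0) = -3.
Indicial equation: r(r-1) + p(0) r + q(0) = 0, i.e. r^2 + (p(0) - 1) r + q(0) = 0, i.e. r^2 + 2 r - 3 = 0.
Discriminant: (2)^2 - 4(-3) = 16, so r = (-2 ± 4)/2.
Solving: r_1 = 1, r_2 = -3.

indicial: r^2 + 2 r - 3 = 0; roots r_1 = 1, r_2 = -3


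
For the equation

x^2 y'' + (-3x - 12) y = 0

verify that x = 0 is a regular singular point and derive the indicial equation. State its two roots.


Divide by x^2 to reach normal form y'' + P_1(x) y' + P_2(x) y = 0 with P_1(x) = 0 and P_2(x) = -3/x - 12/x^2.
x = 0 is a singular point because the y-coefficient -3/x - 12/x^2 has a pole at x = 0.
It is a regular singular point because x P_1(x) = p(x) = 0 and x^2 P_2(x) = q(x) = -3x - 12 are polynomials, hence analytic at x = 0.
p(0) = 0,  q(0) = -12.
Indicial equation: r(r-1) + p(0) r + q(0) = 0, i.e. r^2 + (p(0) - 1) r + q(0) = 0, i.e. r^2 - 1 r - 12 = 0.
Discriminant: (-1)^2 - 4(-12) = 49, so r = (1 ± 7)/2.
Solving: r_1 = 4, r_2 = -3.

indicial: r^2 - 1 r - 12 = 0; roots r_1 = 4, r_2 = -3


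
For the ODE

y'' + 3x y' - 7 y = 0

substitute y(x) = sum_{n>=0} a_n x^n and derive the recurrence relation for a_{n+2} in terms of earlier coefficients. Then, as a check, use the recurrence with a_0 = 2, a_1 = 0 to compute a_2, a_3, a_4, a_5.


Substitute y = sum_n a_n x^n.
y''(x) has coefficient (n+2)(n+1) a_{n+2} at x^n;
3 x y'(x) has coefficient 3 n a_n at x^n (shift);
-7 y(x) has coefficient -7 a_n at x^n.
Matching x^n: (n+2)(n+1) a_{n+2} + (3n - 7) a_n = 0.
Thus a_{n+2} = (-3n + 7) / ((n+1)(n+2)) * a_n.

Check with a_0 = 2, a_1 = 0 (apply the recurrence for n = 0, 1, 2, 3): a_0 = 2, a_1 = 0, a_2 = 7, a_3 = 0, a_4 = 7/12, a_5 = 0.

a_(n+2) = (-3n + 7) / ((n+1)(n+2)) * a_n; check: a_0 = 2, a_1 = 0, a_2 = 7, a_3 = 0, a_4 = 7/12, a_5 = 0


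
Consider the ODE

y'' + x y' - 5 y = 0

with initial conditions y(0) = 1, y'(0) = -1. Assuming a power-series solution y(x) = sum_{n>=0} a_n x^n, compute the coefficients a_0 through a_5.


Ansatz: y(x) = sum_{n>=0} a_n x^n, so y'(x) = sum_{n>=1} n a_n x^(n-1) and y''(x) = sum_{n>=2} n(n-1) a_n x^(n-2).
Substitute into P(x) y'' + Q(x) y' + R(x) y = 0 with P(x) = 1, Q(x) = x, R(x) = -5, and match powers of x.
Initial conditions: a_0 = 1, a_1 = -1.
Setting the coefficient of each power of x to zero and solving order by order (substituting the coefficients already found):
  x^0: 2 a_2 - 5 a_0 = 0  ->  2 a_2 = 5 a_0 = 5  ->  a_2 = 5/2
  x^1: 6 a_3 - 4 a_1 = 0  ->  6 a_3 = 4 a_1 = -4  ->  a_3 = -2/3
  x^2: 12 a_4 - 3 a_2 = 0  ->  12 a_4 = 3 a_2 = 15/2  ->  a_4 = 5/8
  x^3: 20 a_5 - 2 a_3 = 0  ->  20 a_5 = 2 a_3 = -4/3  ->  a_5 = -1/15
Truncated series: y(x) = 1 - x + (5/2) x^2 - (2/3) x^3 + (5/8) x^4 - (1/15) x^5 + O(x^6).

a_0 = 1; a_1 = -1; a_2 = 5/2; a_3 = -2/3; a_4 = 5/8; a_5 = -1/15


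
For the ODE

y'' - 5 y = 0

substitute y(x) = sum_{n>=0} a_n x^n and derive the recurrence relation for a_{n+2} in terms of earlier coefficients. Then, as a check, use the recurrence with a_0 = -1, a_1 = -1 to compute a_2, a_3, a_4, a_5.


Substitute y = sum_n a_n x^n into y'' + (const) y = 0.
y''(x) = sum_{n>=0} (n+2)(n+1) a_{n+2} x^n.
The ODE becomes sum_n [(n+2)(n+1) a_{n+2} - 5 a_n] x^n = 0.
Setting each coefficient to zero gives the recurrence:
  (n+2)(n+1) a_{n+2} - 5 a_n = 0,
  a_{n+2} = 5 / ((n+1)(n+2)) a_n.

Check with a_0 = -1, a_1 = -1 (apply the recurrence for n = 0, 1, 2, 3): a_0 = -1, a_1 = -1, a_2 = -5/2, a_3 = -5/6, a_4 = -25/24, a_5 = -5/24.

a_{n+2} = 5/((n+1)(n+2)) * a_n; check: a_0 = -1, a_1 = -1, a_2 = -5/2, a_3 = -5/6, a_4 = -25/24, a_5 = -5/24


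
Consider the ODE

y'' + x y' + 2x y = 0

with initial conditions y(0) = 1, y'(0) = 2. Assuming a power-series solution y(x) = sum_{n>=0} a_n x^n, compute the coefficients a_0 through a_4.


Ansatz: y(x) = sum_{n>=0} a_n x^n, so y'(x) = sum_{n>=1} n a_n x^(n-1) and y''(x) = sum_{n>=2} n(n-1) a_n x^(n-2).
Substitute into P(x) y'' + Q(x) y' + R(x) y = 0 with P(x) = 1, Q(x) = x, R(x) = 2x, and match powers of x.
Initial conditions: a_0 = 1, a_1 = 2.
Setting the coefficient of each power of x to zero and solving order by order (substituting the coefficients already found):
  x^0: 2 a_2 = 0  ->  a_2 = 0
  x^1: 6 a_3 + a_1 + 2 a_0 = 0  ->  6 a_3 = -a_1 - 2 a_0 = -4  ->  a_3 = -2/3
  x^2: 12 a_4 + 2 a_2 + 2 a_1 = 0  ->  12 a_4 = -2 a_2 - 2 a_1 = -4  ->  a_4 = -1/3
Truncated series: y(x) = 1 + 2 x - (2/3) x^3 - (1/3) x^4 + O(x^5).

a_0 = 1; a_1 = 2; a_2 = 0; a_3 = -2/3; a_4 = -1/3


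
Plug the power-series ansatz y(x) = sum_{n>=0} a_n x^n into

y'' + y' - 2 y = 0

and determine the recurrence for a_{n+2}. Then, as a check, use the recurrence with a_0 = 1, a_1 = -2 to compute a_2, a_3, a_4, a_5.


Substitute y = sum_n a_n x^n.
y''(x) has coefficient (n+2)(n+1) a_{n+2} at x^n;
y'(x) has coefficient (n+1) a_{n+1} at x^n;
-2 y(x) has coefficient -2 a_n at x^n.
Matching x^n: (n+2)(n+1) a_{n+2} + (n+1) a_{n+1} - 2 a_n = 0.
Thus a_{n+2} = [-(n+1) a_{n+1} + 2 a_n] / ((n+1)(n+2)).

Check with a_0 = 1, a_1 = -2 (apply the recurrence for n = 0, 1, 2, 3): a_0 = 1, a_1 = -2, a_2 = 2, a_3 = -4/3, a_4 = 2/3, a_5 = -4/15.

a_(n+2) = [-(n+1) a_(n+1) + 2 a_n] / ((n+1)(n+2)); check: a_0 = 1, a_1 = -2, a_2 = 2, a_3 = -4/3, a_4 = 2/3, a_5 = -4/15


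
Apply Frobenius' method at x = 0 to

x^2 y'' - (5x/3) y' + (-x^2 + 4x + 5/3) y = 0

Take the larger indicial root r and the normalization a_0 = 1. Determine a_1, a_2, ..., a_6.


Write in Frobenius form y'' + (p(x)/x) y' + (q(x)/x^2) y = 0:
  p(x) = -5/3,  q(x) = -x^2 + 4x + 5/3.
Indicial equation: r(r-1) + (-5/3) r + (5/3) = 0 -> roots r_1 = 5/3, r_2 = 1.
Take r = r_1 = 5/3. Let y(x) = x^r sum_{n>=0} a_n x^n with a_0 = 1.
Substitute y = x^r sum a_n x^n and match x^{r+n}. The recurrence is
  D(n) a_n + 4 a_{n-1} - 1 a_{n-2} = 0,  where D(n) = (r+n)(r+n-1) + (-5/3)(r+n) + (5/3).
  a_n = [-4 a_{n-1} + 1 a_{n-2}] / D(n).
Since the indicial polynomial factors as (r - r_1)(r - r_2), D(n) = (r_1 + n - r_1)(r_1 + n - r_2) = n(n + 2/3).
Evaluating step by step (a_0 = 1):
  n = 1: D(1) = 1(1 + 2/3) = 5/3; numerator = -4(1) = -4; a_1 = (-4)/(5/3) = -12/5
  n = 2: D(2) = 2(2 + 2/3) = 16/3; numerator = -4(-12/5) + 1(1) = 53/5; a_2 = (53/5)/(16/3) = 159/80
  n = 3: D(3) = 3(3 + 2/3) = 11; numerator = -4(159/80) + 1(-12/5) = -207/20; a_3 = (-207/20)/(11) = -207/220
  n = 4: D(4) = 4(4 + 2/3) = 56/3; numerator = -4(-207/220) + 1(159/80) = 5061/880; a_4 = (5061/880)/(56/3) = 2169/7040
  n = 5: D(5) = 5(5 + 2/3) = 85/3; numerator = -4(2169/7040) + 1(-207/220) = -765/352; a_5 = (-765/352)/(85/3) = -27/352
  n = 6: D(6) = 6(6 + 2/3) = 40; numerator = -4(-27/352) + 1(2169/7040) = 4329/7040; a_6 = (4329/7040)/(40) = 4329/281600

r = 5/3; a_0 = 1; a_1 = -12/5; a_2 = 159/80; a_3 = -207/220; a_4 = 2169/7040; a_5 = -27/352; a_6 = 4329/281600


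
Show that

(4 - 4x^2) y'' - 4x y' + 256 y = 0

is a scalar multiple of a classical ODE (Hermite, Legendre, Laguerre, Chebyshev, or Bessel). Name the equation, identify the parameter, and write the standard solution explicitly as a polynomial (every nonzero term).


All three coefficients share the factor 4; dividing through by 4 gives  (1 - x^2) y'' - x y' + 64 y = 0.
This matches the Chebyshev equation (1 - x^2) y'' - x y' + n^2 y = 0 (note the -x y' term, not -2x y') with n^2 = 64, so n = 8; the polynomial solution is T_8(x).
With y = sum_k a_k x^k, matching x^k gives (k+2)(k+1) a_{k+2} = (k^2 - n^2) a_k = (k - 8)(k + 8) a_k. The right side vanishes at k = 8, so the series with the parity of 8 terminates at degree 8.
Standard normalization: leading coefficient of T_n is 2^(n-1), so a_8 = 2^7 = 128. Work downward with a_k = (k+1)(k+2) a_{k+2} / ((k - 8)(k + 8)):
  a_6 = (7)(8)(128) / ((6 - 8)(6 + 8)) = 7168/(-28) = -256
  a_4 = (5)(6)(-256) / ((4 - 8)(4 + 8)) = -7680/(-48) = 160
  a_2 = (3)(4)(160) / ((2 - 8)(2 + 8)) = 1920/(-60) = -32
  a_0 = (1)(2)(-32) / ((0 - 8)(0 + 8)) = -64/(-64) = 1
Hence T_8(x) = 128 x^8 - 256 x^6 + 160 x^4 - 32 x^2 + 1.

T_8(x); series = 128 x^8 - 256 x^6 + 160 x^4 - 32 x^2 + 1


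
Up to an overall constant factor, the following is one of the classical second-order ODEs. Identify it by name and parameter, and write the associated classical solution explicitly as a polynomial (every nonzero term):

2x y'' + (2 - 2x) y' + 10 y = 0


All three coefficients share the factor 2; dividing through by 2 gives  x y'' + (1 - x) y' + 5 y = 0.
This matches the Laguerre equation x y'' + (1 - x) y' + n y = 0 with n = 5; the polynomial solution is L_5(x).
With y = sum_k a_k x^k, matching x^k gives (k+1)k a_{k+1} + (k+1) a_{k+1} - k a_k + n a_k = 0, i.e. (k+1)^2 a_{k+1} = (k - n) a_k = (k - 5) a_k. The right side vanishes at k = 5, so the series terminates at degree 5.
Standard normalization L_n(0) = 1 gives a_0 = 1. Work upward with a_{k+1} = (k - 5) a_k / (k+1)^2:
  a_1 = (0 - 5)(1) / 1^2 = -5/1 = -5
  a_2 = (1 - 5)(-5) / 2^2 = 20/4 = 5
  a_3 = (2 - 5)(5) / 3^2 = -15/9 = -5/3
  a_4 = (3 - 5)(-5/3) / 4^2 = (10/3)/16 = 5/24
  a_5 = (4 - 5)(5/24) / 5^2 = (-5/24)/25 = -1/120
Hence L_5(x) = -x^5/120 + 5 x^4/24 - 5 x^3/3 + 5 x^2 - 5 x + 1.

L_5(x); series = -x^5/120 + 5 x^4/24 - 5 x^3/3 + 5 x^2 - 5 x + 1


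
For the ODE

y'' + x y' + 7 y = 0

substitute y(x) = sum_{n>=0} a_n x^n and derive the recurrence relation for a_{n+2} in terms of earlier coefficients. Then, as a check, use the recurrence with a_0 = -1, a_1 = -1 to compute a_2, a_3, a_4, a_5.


Substitute y = sum_n a_n x^n.
y''(x) has coefficient (n+2)(n+1) a_{n+2} at x^n;
x y'(x) has coefficient n a_n at x^n (shift);
7 y(x) has coefficient 7 a_n at x^n.
Matching x^n: (n+2)(n+1) a_{n+2} + (n + 7) a_n = 0.
Thus a_{n+2} = (-n - 7) / ((n+1)(n+2)) * a_n.

Check with a_0 = -1, a_1 = -1 (apply the recurrence for n = 0, 1, 2, 3): a_0 = -1, a_1 = -1, a_2 = 7/2, a_3 = 4/3, a_4 = -21/8, a_5 = -2/3.

a_(n+2) = (-n - 7) / ((n+1)(n+2)) * a_n; check: a_0 = -1, a_1 = -1, a_2 = 7/2, a_3 = 4/3, a_4 = -21/8, a_5 = -2/3


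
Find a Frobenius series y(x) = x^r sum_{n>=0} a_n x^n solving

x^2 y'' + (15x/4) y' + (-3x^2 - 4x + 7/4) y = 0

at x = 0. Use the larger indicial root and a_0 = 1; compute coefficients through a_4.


Write in Frobenius form y'' + (p(x)/x) y' + (q(x)/x^2) y = 0:
  p(x) = 15/4,  q(x) = -3x^2 - 4x + 7/4.
Indicial equation: r(r-1) + (15/4) r + (7/4) = 0 -> roots r_1 = -1, r_2 = -7/4.
Take r = r_1 = -1. Let y(x) = x^r sum_{n>=0} a_n x^n with a_0 = 1.
Substitute y = x^r sum a_n x^n and match x^{r+n}. The recurrence is
  D(n) a_n - 4 a_{n-1} - 3 a_{n-2} = 0,  where D(n) = (r+n)(r+n-1) + (15/4)(r+n) + (7/4).
  a_n = [4 a_{n-1} + 3 a_{n-2}] / D(n).
Since the indicial polynomial factors as (r - r_1)(r - r_2), D(n) = (r_1 + n - r_1)(r_1 + n - r_2) = n(n + 3/4).
Evaluating step by step (a_0 = 1):
  n = 1: D(1) = 1(1 + 3/4) = 7/4; numerator = 4(1) = 4; a_1 = (4)/(7/4) = 16/7
  n = 2: D(2) = 2(2 + 3/4) = 11/2; numerator = 4(16/7) + 3(1) = 85/7; a_2 = (85/7)/(11/2) = 170/77
  n = 3: D(3) = 3(3 + 3/4) = 45/4; numerator = 4(170/77) + 3(16/7) = 1208/77; a_3 = (1208/77)/(45/4) = 4832/3465
  n = 4: D(4) = 4(4 + 3/4) = 19; numerator = 4(4832/3465) + 3(170/77) = 42278/3465; a_4 = (42278/3465)/(19) = 42278/65835

r = -1; a_0 = 1; a_1 = 16/7; a_2 = 170/77; a_3 = 4832/3465; a_4 = 42278/65835


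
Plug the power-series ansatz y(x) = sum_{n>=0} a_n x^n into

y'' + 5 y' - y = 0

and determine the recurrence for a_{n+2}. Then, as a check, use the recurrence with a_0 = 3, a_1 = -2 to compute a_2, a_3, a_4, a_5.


Substitute y = sum_n a_n x^n.
y''(x) has coefficient (n+2)(n+1) a_{n+2} at x^n;
5 y'(x) has coefficient 5 (n+1) a_{n+1} at x^n;
-y(x) has coefficient -1 a_n at x^n.
Matching x^n: (n+2)(n+1) a_{n+2} + 5 (n+1) a_{n+1} - 1 a_n = 0.
Thus a_{n+2} = [-5 (n+1) a_{n+1} + 1 a_n] / ((n+1)(n+2)).

Check with a_0 = 3, a_1 = -2 (apply the recurrence for n = 0, 1, 2, 3): a_0 = 3, a_1 = -2, a_2 = 13/2, a_3 = -67/6, a_4 = 29/2, a_5 = -1807/120.

a_(n+2) = [-5 (n+1) a_(n+1) + 1 a_n] / ((n+1)(n+2)); check: a_0 = 3, a_1 = -2, a_2 = 13/2, a_3 = -67/6, a_4 = 29/2, a_5 = -1807/120


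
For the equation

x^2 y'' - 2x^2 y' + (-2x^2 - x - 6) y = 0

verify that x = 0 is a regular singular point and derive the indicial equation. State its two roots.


Divide by x^2 to reach normal form y'' + P_1(x) y' + P_2(x) y = 0 with P_1(x) = -2 and P_2(x) = -2 - 1/x - 6/x^2.
x = 0 is a singular point because the y-coefficient -2 - 1/x - 6/x^2 has a pole at x = 0.
It is a regular singular point because x P_1(x) = p(x) = -2x and x^2 P_2(x) = q(x) = -2x^2 - x - 6 are polynomials, hence analytic at x = 0.
p(0) = 0,  q(0) = -6.
Indicial equation: r(r-1) + p(0) r + q(0) = 0, i.e. r^2 + (p(0) - 1) r + q(0) = 0, i.e. r^2 - 1 r - 6 = 0.
Discriminant: (-1)^2 - 4(-6) = 25, so r = (1 ± 5)/2.
Solving: r_1 = 3, r_2 = -2.

indicial: r^2 - 1 r - 6 = 0; roots r_1 = 3, r_2 = -2
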